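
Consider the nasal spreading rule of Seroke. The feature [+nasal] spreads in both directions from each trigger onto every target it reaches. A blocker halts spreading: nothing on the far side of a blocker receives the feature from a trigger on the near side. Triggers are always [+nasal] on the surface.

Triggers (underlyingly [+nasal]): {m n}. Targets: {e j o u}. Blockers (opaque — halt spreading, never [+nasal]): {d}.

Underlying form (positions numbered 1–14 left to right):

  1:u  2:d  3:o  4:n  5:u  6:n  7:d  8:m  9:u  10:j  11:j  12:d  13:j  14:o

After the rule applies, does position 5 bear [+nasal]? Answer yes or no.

From /n/ at 4 rightward: 5 /u/ → [+nasal]; 6 /n/ is itself a trigger — this domain ends here.
From /n/ at 4 leftward: 3 /o/ → [+nasal]; 2 /d/ blocks.
From /n/ at 6 rightward: 7 /d/ blocks.
From /n/ at 6 leftward: 5 /u/ → [+nasal]; 4 /n/ is itself a trigger — this domain ends here.
From /m/ at 8 rightward: 9 /u/ → [+nasal]; 10 /j/ → [+nasal]; 11 /j/ → [+nasal]; 12 /d/ blocks.
From /m/ at 8 leftward: 7 /d/ blocks.
Targets with no active source: positions 1 13 14 stay [-nasal].
[+nasal] positions on the surface: 3 4 5 6 8 9 10 11.

yes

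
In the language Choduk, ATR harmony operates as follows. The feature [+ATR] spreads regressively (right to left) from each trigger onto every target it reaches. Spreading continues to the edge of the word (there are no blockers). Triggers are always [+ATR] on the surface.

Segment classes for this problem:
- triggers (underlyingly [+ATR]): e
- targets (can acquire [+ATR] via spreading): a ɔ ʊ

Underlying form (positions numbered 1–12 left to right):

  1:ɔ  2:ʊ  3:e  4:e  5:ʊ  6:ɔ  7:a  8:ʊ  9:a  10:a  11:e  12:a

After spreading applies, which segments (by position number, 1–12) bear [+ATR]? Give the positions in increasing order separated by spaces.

From /e/ at 3 leftward: 2 /ʊ/ → [+ATR]; 1 /ɔ/ → [+ATR]; word edge.
From /e/ at 4 leftward: 3 /e/ is itself a trigger — this domain ends here.
From /e/ at 11 leftward: 10 /a/ → [+ATR]; 9 /a/ → [+ATR]; 8 /ʊ/ → [+ATR]; 7 /a/ → [+ATR]; 6 /ɔ/ → [+ATR]; 5 /ʊ/ → [+ATR]; 4 /e/ is itself a trigger — this domain ends here.
Target with no active source: position 12 stays [-ATR].

1 2 3 4 5 6 7 8 9 10 11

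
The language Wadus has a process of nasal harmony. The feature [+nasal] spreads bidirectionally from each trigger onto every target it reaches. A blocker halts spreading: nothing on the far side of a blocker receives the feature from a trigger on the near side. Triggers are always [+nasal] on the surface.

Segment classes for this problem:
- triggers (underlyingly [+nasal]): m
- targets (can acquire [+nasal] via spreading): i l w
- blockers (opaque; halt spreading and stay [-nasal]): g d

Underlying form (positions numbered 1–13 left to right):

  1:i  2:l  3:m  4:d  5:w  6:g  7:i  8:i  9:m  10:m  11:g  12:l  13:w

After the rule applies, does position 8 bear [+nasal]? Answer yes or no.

From /m/ at 3 rightward: 4 /d/ blocks.
From /m/ at 3 leftward: 2 /l/ → [+nasal]; 1 /i/ → [+nasal]; word edge.
From /m/ at 9 rightward: 10 /m/ is itself a trigger — this domain ends here.
From /m/ at 9 leftward: 8 /i/ → [+nasal]; 7 /i/ → [+nasal]; 6 /g/ blocks.
From /m/ at 10 rightward: 11 /g/ blocks.
From /m/ at 10 leftward: 9 /m/ is itself a trigger — this domain ends here.
Targets with no active source: positions 5 12 13 stay [-nasal].
[+nasal] positions on the surface: 1 2 3 7 8 9 10.

yes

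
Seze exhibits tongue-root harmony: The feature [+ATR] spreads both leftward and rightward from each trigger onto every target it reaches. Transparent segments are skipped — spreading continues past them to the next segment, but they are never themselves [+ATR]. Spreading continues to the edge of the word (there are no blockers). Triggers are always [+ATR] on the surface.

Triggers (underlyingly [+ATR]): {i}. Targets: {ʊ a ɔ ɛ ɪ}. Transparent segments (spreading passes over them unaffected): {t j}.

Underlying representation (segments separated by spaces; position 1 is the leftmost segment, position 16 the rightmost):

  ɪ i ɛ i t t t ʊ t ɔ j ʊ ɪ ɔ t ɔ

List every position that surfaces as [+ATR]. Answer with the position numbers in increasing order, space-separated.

1 2 3 4 8 10 12 13 14 16

From /i/ at 2 rightward: 3 /ɛ/ → [+ATR]; 4 /i/ is itself a trigger — this domain ends here.
From /i/ at 2 leftward: 1 /ɪ/ → [+ATR]; word edge.
From /i/ at 4 rightward: 5 /t/ transparent; 6 /t/ transparent; 7 /t/ transparent; 8 /ʊ/ → [+ATR]; 9 /t/ transparent; 10 /ɔ/ → [+ATR]; 11 /j/ transparent; 12 /ʊ/ → [+ATR]; 13 /ɪ/ → [+ATR]; 14 /ɔ/ → [+ATR]; 15 /t/ transparent; 16 /ɔ/ → [+ATR]; word edge.
From /i/ at 4 leftward: 3 /ɛ/ → [+ATR]; 2 /i/ is itself a trigger — this domain ends here.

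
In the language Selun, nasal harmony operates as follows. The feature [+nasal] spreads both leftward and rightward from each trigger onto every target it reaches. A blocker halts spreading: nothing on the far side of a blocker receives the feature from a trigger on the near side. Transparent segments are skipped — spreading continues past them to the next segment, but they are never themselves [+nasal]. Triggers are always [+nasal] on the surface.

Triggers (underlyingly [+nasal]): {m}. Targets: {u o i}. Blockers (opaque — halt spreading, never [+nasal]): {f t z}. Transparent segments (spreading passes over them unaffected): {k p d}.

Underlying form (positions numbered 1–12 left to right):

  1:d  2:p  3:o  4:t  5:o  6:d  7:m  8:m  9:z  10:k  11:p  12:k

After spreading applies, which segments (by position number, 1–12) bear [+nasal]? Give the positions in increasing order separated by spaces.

5 7 8

From /m/ at 7 rightward: 8 /m/ is itself a trigger — this domain ends here.
From /m/ at 7 leftward: 6 /d/ transparent; 5 /o/ → [+nasal]; 4 /t/ blocks.
From /m/ at 8 rightward: 9 /z/ blocks.
From /m/ at 8 leftward: 7 /m/ is itself a trigger — this domain ends here.
Target with no active source: position 3 stays [-nasal].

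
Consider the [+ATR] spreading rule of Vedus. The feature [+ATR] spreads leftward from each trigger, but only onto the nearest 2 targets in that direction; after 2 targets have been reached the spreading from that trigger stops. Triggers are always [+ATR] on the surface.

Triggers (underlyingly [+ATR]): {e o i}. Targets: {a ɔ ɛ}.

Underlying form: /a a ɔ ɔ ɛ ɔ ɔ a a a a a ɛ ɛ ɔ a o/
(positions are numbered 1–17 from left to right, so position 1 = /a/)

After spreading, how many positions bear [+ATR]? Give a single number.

From /o/ at 17 leftward: 16 /a/ → [+ATR]; 15 /ɔ/ → [+ATR]; bound reached.
Targets with no active source: positions 1 2 3 4 5 6 7 8 9 10 11 12 13 14 stay [-ATR].
[+ATR] positions on the surface: 15 16 17.

3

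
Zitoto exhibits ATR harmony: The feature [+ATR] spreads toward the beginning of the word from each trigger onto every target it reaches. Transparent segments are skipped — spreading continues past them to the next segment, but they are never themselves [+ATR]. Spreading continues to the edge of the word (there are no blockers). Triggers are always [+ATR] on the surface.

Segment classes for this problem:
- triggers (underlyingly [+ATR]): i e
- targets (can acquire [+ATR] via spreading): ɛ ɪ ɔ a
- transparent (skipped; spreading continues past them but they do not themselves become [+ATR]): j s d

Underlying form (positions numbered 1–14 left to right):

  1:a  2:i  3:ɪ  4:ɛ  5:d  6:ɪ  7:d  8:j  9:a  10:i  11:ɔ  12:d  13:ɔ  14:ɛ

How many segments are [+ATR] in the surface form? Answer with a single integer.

From /i/ at 2 leftward: 1 /a/ → [+ATR]; word edge.
From /i/ at 10 leftward: 9 /a/ → [+ATR]; 8 /j/ transparent; 7 /d/ transparent; 6 /ɪ/ → [+ATR]; 5 /d/ transparent; 4 /ɛ/ → [+ATR]; 3 /ɪ/ → [+ATR]; 2 /i/ is itself a trigger — this domain ends here.
Targets with no active source: positions 11 13 14 stay [-ATR].
[+ATR] positions on the surface: 1 2 3 4 6 9 10.

7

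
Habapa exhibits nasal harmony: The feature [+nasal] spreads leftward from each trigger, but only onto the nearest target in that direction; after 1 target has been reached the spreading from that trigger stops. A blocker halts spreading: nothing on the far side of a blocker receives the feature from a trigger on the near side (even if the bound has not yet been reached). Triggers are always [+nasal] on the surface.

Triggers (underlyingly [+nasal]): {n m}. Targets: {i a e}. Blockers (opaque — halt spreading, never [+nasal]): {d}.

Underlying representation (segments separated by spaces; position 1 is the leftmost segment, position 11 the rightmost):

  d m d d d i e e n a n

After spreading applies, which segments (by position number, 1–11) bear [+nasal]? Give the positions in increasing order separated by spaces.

2 8 9 10 11

From /m/ at 2 leftward: 1 /d/ blocks.
From /n/ at 9 leftward: 8 /e/ → [+nasal]; bound reached.
From /n/ at 11 leftward: 10 /a/ → [+nasal]; bound reached.
Targets with no active source: positions 6 7 stay [-nasal].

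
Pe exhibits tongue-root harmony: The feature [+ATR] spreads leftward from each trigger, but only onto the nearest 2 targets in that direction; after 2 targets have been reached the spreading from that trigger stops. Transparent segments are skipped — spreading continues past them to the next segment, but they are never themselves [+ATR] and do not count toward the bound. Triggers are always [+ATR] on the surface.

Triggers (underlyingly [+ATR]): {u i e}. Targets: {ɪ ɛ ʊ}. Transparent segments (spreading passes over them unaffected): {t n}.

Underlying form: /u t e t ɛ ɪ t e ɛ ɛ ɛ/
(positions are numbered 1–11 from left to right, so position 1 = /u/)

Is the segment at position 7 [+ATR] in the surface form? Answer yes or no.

no

From /u/ at 1 leftward: word edge.
From /e/ at 3 leftward: 2 /t/ transparent; 1 /u/ is itself a trigger — this domain ends here.
From /e/ at 8 leftward: 7 /t/ transparent; 6 /ɪ/ → [+ATR]; 5 /ɛ/ → [+ATR]; bound reached.
Targets with no active source: positions 9 10 11 stay [-ATR].
[+ATR] positions on the surface: 1 3 5 6 8.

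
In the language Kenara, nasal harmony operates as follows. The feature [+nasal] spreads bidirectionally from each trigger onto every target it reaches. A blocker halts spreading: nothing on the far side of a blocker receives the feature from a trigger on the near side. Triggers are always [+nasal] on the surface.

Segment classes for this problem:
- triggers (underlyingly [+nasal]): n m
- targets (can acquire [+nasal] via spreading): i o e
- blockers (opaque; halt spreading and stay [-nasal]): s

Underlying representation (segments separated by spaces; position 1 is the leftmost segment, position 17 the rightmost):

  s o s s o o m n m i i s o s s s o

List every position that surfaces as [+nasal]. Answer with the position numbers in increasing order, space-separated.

5 6 7 8 9 10 11

From /m/ at 7 rightward: 8 /n/ is itself a trigger — this domain ends here.
From /m/ at 7 leftward: 6 /o/ → [+nasal]; 5 /o/ → [+nasal]; 4 /s/ blocks.
From /n/ at 8 rightward: 9 /m/ is itself a trigger — this domain ends here.
From /n/ at 8 leftward: 7 /m/ is itself a trigger — this domain ends here.
From /m/ at 9 rightward: 10 /i/ → [+nasal]; 11 /i/ → [+nasal]; 12 /s/ blocks.
From /m/ at 9 leftward: 8 /n/ is itself a trigger — this domain ends here.
Targets with no active source: positions 2 13 17 stay [-nasal].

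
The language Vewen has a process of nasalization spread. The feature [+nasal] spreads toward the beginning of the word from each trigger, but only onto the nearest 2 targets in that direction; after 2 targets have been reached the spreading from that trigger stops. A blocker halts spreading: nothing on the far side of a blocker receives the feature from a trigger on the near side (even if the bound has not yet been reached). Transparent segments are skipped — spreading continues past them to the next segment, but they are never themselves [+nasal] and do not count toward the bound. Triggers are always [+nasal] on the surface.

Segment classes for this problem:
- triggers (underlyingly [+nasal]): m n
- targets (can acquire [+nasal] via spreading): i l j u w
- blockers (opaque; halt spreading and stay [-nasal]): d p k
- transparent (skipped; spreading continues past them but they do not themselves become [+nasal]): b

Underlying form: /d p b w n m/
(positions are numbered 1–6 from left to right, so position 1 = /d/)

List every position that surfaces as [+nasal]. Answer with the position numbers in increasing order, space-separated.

4 5 6

From /n/ at 5 leftward: 4 /w/ → [+nasal]; 3 /b/ transparent; 2 /p/ blocks.
From /m/ at 6 leftward: 5 /n/ is itself a trigger — this domain ends here.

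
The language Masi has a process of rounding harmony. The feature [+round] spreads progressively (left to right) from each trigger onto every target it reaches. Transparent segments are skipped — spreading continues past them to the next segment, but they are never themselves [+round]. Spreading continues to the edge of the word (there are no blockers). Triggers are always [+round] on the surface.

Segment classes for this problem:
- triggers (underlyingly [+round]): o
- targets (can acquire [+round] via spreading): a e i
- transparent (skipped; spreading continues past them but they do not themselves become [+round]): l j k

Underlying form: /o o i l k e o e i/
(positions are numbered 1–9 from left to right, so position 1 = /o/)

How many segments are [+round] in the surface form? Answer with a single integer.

7

From /o/ at 1 rightward: 2 /o/ is itself a trigger — this domain ends here.
From /o/ at 2 rightward: 3 /i/ → [+round]; 4 /l/ transparent; 5 /k/ transparent; 6 /e/ → [+round]; 7 /o/ is itself a trigger — this domain ends here.
From /o/ at 7 rightward: 8 /e/ → [+round]; 9 /i/ → [+round]; word edge.
[+round] positions on the surface: 1 2 3 6 7 8 9.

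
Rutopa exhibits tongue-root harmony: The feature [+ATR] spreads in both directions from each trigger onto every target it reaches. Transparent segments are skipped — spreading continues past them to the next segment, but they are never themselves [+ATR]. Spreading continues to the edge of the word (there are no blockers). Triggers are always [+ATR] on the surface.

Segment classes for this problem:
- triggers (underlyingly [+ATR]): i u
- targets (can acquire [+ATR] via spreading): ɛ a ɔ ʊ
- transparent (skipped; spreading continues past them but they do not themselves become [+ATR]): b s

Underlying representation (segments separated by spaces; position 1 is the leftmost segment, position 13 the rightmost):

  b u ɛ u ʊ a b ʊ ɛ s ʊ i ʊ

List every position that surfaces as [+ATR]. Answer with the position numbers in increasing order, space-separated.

From /u/ at 2 rightward: 3 /ɛ/ → [+ATR]; 4 /u/ is itself a trigger — this domain ends here.
From /u/ at 2 leftward: 1 /b/ transparent; word edge.
From /u/ at 4 rightward: 5 /ʊ/ → [+ATR]; 6 /a/ → [+ATR]; 7 /b/ transparent; 8 /ʊ/ → [+ATR]; 9 /ɛ/ → [+ATR]; 10 /s/ transparent; 11 /ʊ/ → [+ATR]; 12 /i/ is itself a trigger — this domain ends here.
From /u/ at 4 leftward: 3 /ɛ/ → [+ATR]; 2 /u/ is itself a trigger — this domain ends here.
From /i/ at 12 rightward: 13 /ʊ/ → [+ATR]; word edge.
From /i/ at 12 leftward: 11 /ʊ/ → [+ATR]; 10 /s/ transparent; 9 /ɛ/ → [+ATR]; 8 /ʊ/ → [+ATR]; 7 /b/ transparent; 6 /a/ → [+ATR]; 5 /ʊ/ → [+ATR]; 4 /u/ is itself a trigger — this domain ends here.

2 3 4 5 6 8 9 11 12 13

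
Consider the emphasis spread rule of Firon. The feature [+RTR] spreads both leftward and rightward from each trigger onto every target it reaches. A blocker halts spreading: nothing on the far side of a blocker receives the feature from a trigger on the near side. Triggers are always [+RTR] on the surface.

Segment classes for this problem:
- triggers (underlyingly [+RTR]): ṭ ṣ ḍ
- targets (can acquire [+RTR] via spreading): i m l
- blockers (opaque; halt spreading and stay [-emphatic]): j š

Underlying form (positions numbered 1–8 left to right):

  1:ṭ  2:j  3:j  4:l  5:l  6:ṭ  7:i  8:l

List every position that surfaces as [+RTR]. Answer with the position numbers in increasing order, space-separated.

1 4 5 6 7 8

From /ṭ/ at 1 rightward: 2 /j/ blocks.
From /ṭ/ at 1 leftward: word edge.
From /ṭ/ at 6 rightward: 7 /i/ → [+RTR]; 8 /l/ → [+RTR]; word edge.
From /ṭ/ at 6 leftward: 5 /l/ → [+RTR]; 4 /l/ → [+RTR]; 3 /j/ blocks.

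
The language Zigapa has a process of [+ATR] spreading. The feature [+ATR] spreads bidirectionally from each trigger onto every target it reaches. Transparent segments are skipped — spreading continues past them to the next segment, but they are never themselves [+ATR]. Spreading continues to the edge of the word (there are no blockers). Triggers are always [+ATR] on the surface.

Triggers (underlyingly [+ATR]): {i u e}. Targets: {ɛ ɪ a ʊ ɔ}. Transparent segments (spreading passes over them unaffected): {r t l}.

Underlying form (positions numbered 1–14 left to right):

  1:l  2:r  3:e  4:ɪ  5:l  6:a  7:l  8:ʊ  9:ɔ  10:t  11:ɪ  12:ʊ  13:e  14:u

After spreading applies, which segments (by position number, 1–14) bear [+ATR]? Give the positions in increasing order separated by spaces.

3 4 6 8 9 11 12 13 14

From /e/ at 3 rightward: 4 /ɪ/ → [+ATR]; 5 /l/ transparent; 6 /a/ → [+ATR]; 7 /l/ transparent; 8 /ʊ/ → [+ATR]; 9 /ɔ/ → [+ATR]; 10 /t/ transparent; 11 /ɪ/ → [+ATR]; 12 /ʊ/ → [+ATR]; 13 /e/ is itself a trigger — this domain ends here.
From /e/ at 3 leftward: 2 /r/ transparent; 1 /l/ transparent; word edge.
From /e/ at 13 rightward: 14 /u/ is itself a trigger — this domain ends here.
From /e/ at 13 leftward: 12 /ʊ/ → [+ATR]; 11 /ɪ/ → [+ATR]; 10 /t/ transparent; 9 /ɔ/ → [+ATR]; 8 /ʊ/ → [+ATR]; 7 /l/ transparent; 6 /a/ → [+ATR]; 5 /l/ transparent; 4 /ɪ/ → [+ATR]; 3 /e/ is itself a trigger — this domain ends here.
From /u/ at 14 rightward: word edge.
From /u/ at 14 leftward: 13 /e/ is itself a trigger — this domain ends here.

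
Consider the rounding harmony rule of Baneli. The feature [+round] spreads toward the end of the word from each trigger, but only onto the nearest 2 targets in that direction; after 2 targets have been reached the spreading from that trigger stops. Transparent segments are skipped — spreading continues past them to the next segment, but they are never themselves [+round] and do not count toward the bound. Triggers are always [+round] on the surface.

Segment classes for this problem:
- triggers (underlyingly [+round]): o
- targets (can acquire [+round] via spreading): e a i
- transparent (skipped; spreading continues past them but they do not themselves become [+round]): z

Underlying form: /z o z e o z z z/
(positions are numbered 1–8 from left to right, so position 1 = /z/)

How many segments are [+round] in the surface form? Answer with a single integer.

From /o/ at 2 rightward: 3 /z/ transparent; 4 /e/ → [+round]; 5 /o/ is itself a trigger — this domain ends here.
From /o/ at 5 rightward: 6 /z/ transparent; 7 /z/ transparent; 8 /z/ transparent; word edge.
[+round] positions on the surface: 2 4 5.

3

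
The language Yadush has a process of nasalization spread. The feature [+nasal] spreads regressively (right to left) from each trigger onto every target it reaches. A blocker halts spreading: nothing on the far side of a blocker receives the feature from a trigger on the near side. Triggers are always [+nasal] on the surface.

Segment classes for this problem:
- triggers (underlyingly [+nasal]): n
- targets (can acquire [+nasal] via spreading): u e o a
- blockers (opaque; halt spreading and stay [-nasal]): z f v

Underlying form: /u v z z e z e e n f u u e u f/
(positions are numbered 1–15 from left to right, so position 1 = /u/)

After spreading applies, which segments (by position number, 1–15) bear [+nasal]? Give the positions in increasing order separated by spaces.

From /n/ at 9 leftward: 8 /e/ → [+nasal]; 7 /e/ → [+nasal]; 6 /z/ blocks.
Targets with no active source: positions 1 5 11 12 13 14 stay [-nasal].

7 8 9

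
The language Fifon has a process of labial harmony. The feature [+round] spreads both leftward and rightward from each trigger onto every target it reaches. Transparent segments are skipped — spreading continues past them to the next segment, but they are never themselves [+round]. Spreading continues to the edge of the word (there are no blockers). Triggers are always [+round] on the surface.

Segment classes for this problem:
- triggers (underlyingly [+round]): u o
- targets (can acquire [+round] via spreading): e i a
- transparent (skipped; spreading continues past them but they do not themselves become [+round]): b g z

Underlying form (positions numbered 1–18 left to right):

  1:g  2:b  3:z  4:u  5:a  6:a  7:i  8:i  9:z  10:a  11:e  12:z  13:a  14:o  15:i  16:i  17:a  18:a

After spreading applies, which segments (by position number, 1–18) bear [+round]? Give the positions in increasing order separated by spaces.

4 5 6 7 8 10 11 13 14 15 16 17 18

From /u/ at 4 rightward: 5 /a/ → [+round]; 6 /a/ → [+round]; 7 /i/ → [+round]; 8 /i/ → [+round]; 9 /z/ transparent; 10 /a/ → [+round]; 11 /e/ → [+round]; 12 /z/ transparent; 13 /a/ → [+round]; 14 /o/ is itself a trigger — this domain ends here.
From /u/ at 4 leftward: 3 /z/ transparent; 2 /b/ transparent; 1 /g/ transparent; word edge.
From /o/ at 14 rightward: 15 /i/ → [+round]; 16 /i/ → [+round]; 17 /a/ → [+round]; 18 /a/ → [+round]; word edge.
From /o/ at 14 leftward: 13 /a/ → [+round]; 12 /z/ transparent; 11 /e/ → [+round]; 10 /a/ → [+round]; 9 /z/ transparent; 8 /i/ → [+round]; 7 /i/ → [+round]; 6 /a/ → [+round]; 5 /a/ → [+round]; 4 /u/ is itself a trigger — this domain ends here.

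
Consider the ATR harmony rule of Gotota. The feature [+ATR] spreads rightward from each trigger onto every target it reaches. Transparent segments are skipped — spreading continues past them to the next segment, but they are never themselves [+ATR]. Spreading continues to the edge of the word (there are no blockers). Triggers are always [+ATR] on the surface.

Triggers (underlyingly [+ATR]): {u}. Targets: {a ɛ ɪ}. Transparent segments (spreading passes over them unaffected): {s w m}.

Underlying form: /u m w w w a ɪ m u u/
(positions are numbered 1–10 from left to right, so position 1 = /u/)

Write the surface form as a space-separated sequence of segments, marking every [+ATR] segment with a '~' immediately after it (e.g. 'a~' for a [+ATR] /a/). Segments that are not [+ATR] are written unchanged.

u~ m w w w a~ ɪ~ m u~ u~

From /u/ at 1 rightward: 2 /m/ transparent; 3 /w/ transparent; 4 /w/ transparent; 5 /w/ transparent; 6 /a/ → [+ATR]; 7 /ɪ/ → [+ATR]; 8 /m/ transparent; 9 /u/ is itself a trigger — this domain ends here.
From /u/ at 9 rightward: 10 /u/ is itself a trigger — this domain ends here.
From /u/ at 10 rightward: word edge.
[+ATR] positions on the surface: 1 6 7 9 10.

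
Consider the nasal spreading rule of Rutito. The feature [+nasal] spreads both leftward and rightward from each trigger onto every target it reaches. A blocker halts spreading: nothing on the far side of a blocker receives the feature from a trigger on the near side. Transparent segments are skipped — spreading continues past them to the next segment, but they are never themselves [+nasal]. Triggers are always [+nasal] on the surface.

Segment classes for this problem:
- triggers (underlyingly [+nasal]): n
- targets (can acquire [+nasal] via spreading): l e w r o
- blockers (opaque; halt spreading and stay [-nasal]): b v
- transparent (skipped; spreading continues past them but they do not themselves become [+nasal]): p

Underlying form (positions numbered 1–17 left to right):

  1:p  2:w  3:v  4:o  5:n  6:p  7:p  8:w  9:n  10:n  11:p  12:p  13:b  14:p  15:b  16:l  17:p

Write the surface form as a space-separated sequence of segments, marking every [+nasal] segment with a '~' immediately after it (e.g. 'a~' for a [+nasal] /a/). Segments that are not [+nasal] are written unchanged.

p w v o~ n~ p p w~ n~ n~ p p b p b l p

From /n/ at 5 rightward: 6 /p/ transparent; 7 /p/ transparent; 8 /w/ → [+nasal]; 9 /n/ is itself a trigger — this domain ends here.
From /n/ at 5 leftward: 4 /o/ → [+nasal]; 3 /v/ blocks.
From /n/ at 9 rightward: 10 /n/ is itself a trigger — this domain ends here.
From /n/ at 9 leftward: 8 /w/ → [+nasal]; 7 /p/ transparent; 6 /p/ transparent; 5 /n/ is itself a trigger — this domain ends here.
From /n/ at 10 rightward: 11 /p/ transparent; 12 /p/ transparent; 13 /b/ blocks.
From /n/ at 10 leftward: 9 /n/ is itself a trigger — this domain ends here.
Targets with no active source: positions 2 16 stay [-nasal].
[+nasal] positions on the surface: 4 5 8 9 10.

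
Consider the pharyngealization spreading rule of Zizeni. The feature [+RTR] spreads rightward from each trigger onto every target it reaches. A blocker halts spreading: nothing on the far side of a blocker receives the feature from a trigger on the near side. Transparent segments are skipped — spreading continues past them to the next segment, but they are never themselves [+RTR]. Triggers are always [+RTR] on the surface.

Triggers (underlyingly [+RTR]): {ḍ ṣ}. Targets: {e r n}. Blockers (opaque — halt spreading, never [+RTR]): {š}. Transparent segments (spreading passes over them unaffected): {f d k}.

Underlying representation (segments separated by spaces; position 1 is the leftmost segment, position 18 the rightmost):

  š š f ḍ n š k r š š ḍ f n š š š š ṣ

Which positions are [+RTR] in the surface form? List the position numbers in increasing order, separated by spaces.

From /ḍ/ at 4 rightward: 5 /n/ → [+RTR]; 6 /š/ blocks.
From /ḍ/ at 11 rightward: 12 /f/ transparent; 13 /n/ → [+RTR]; 14 /š/ blocks.
From /ṣ/ at 18 rightward: word edge.
Target with no active source: position 8 stays [-emphatic].

4 5 11 13 18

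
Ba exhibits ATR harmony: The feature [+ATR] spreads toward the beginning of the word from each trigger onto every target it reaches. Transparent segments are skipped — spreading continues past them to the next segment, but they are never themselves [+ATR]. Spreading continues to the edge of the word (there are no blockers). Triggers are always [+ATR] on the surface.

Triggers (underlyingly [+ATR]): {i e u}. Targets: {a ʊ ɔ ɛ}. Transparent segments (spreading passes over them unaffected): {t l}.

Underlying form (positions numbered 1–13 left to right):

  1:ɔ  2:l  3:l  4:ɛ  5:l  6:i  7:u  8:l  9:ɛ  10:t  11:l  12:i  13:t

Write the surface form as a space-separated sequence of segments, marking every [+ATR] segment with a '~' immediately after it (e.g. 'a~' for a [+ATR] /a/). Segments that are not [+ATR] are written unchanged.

From /i/ at 6 leftward: 5 /l/ transparent; 4 /ɛ/ → [+ATR]; 3 /l/ transparent; 2 /l/ transparent; 1 /ɔ/ → [+ATR]; word edge.
From /u/ at 7 leftward: 6 /i/ is itself a trigger — this domain ends here.
From /i/ at 12 leftward: 11 /l/ transparent; 10 /t/ transparent; 9 /ɛ/ → [+ATR]; 8 /l/ transparent; 7 /u/ is itself a trigger — this domain ends here.
[+ATR] positions on the surface: 1 4 6 7 9 12.

ɔ~ l l ɛ~ l i~ u~ l ɛ~ t l i~ t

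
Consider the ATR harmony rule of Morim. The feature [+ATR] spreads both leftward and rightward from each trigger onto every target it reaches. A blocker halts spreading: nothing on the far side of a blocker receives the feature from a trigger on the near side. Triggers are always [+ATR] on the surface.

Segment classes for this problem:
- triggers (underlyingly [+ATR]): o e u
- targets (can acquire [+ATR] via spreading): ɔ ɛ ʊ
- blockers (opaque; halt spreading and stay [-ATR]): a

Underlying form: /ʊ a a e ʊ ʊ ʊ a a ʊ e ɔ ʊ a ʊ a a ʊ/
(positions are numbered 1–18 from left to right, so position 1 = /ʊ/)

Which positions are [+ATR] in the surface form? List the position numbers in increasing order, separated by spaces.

From /e/ at 4 rightward: 5 /ʊ/ → [+ATR]; 6 /ʊ/ → [+ATR]; 7 /ʊ/ → [+ATR]; 8 /a/ blocks.
From /e/ at 4 leftward: 3 /a/ blocks.
From /e/ at 11 rightward: 12 /ɔ/ → [+ATR]; 13 /ʊ/ → [+ATR]; 14 /a/ blocks.
From /e/ at 11 leftward: 10 /ʊ/ → [+ATR]; 9 /a/ blocks.
Targets with no active source: positions 1 15 18 stay [-ATR].

4 5 6 7 10 11 12 13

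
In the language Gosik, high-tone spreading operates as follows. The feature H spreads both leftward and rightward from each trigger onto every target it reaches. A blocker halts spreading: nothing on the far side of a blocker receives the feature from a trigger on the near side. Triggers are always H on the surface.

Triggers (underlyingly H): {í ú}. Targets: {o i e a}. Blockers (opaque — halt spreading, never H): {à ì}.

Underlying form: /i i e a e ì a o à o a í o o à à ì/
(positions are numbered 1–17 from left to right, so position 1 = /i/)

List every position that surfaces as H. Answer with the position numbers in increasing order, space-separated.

10 11 12 13 14

From /í/ at 12 rightward: 13 /o/ → H; 14 /o/ → H; 15 /à/ blocks.
From /í/ at 12 leftward: 11 /a/ → H; 10 /o/ → H; 9 /à/ blocks.
Targets with no active source: positions 1 2 3 4 5 7 8 stay [-high tone].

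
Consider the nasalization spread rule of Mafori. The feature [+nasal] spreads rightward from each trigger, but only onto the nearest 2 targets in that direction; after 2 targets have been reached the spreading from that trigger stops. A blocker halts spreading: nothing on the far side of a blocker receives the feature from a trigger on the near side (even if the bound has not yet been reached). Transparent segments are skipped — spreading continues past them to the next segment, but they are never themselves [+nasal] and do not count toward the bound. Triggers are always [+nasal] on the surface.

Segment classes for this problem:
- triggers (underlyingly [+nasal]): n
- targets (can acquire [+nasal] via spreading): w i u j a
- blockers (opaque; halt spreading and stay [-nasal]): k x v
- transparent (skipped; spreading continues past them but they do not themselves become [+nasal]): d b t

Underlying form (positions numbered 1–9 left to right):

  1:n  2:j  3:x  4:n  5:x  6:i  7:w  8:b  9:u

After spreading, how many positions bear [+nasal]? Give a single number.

3

From /n/ at 1 rightward: 2 /j/ → [+nasal]; 3 /x/ blocks.
From /n/ at 4 rightward: 5 /x/ blocks.
Targets with no active source: positions 6 7 9 stay [-nasal].
[+nasal] positions on the surface: 1 2 4.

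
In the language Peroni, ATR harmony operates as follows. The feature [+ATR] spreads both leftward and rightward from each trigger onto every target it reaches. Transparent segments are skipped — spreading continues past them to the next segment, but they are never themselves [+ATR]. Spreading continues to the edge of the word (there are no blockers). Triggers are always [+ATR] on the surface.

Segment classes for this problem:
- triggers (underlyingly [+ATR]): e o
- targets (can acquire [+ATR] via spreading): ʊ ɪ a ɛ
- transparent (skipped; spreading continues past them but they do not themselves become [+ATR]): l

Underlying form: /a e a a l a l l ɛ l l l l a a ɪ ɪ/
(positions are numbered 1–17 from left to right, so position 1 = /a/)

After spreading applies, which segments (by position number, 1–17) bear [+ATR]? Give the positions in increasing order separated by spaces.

1 2 3 4 6 9 14 15 16 17

From /e/ at 2 rightward: 3 /a/ → [+ATR]; 4 /a/ → [+ATR]; 5 /l/ transparent; 6 /a/ → [+ATR]; 7 /l/ transparent; 8 /l/ transparent; 9 /ɛ/ → [+ATR]; 10 /l/ transparent; 11 /l/ transparent; 12 /l/ transparent; 13 /l/ transparent; 14 /a/ → [+ATR]; 15 /a/ → [+ATR]; 16 /ɪ/ → [+ATR]; 17 /ɪ/ → [+ATR]; word edge.
From /e/ at 2 leftward: 1 /a/ → [+ATR]; word edge.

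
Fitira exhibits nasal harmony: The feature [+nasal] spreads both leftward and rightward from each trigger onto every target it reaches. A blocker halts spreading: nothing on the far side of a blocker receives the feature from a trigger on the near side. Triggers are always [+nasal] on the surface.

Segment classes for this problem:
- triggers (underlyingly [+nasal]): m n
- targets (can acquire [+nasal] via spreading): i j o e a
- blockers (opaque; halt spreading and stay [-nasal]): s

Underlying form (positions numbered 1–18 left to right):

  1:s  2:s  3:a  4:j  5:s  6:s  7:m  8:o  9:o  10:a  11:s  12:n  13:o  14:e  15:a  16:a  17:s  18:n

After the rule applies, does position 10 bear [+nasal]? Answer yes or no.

yes

From /m/ at 7 rightward: 8 /o/ → [+nasal]; 9 /o/ → [+nasal]; 10 /a/ → [+nasal]; 11 /s/ blocks.
From /m/ at 7 leftward: 6 /s/ blocks.
From /n/ at 12 rightward: 13 /o/ → [+nasal]; 14 /e/ → [+nasal]; 15 /a/ → [+nasal]; 16 /a/ → [+nasal]; 17 /s/ blocks.
From /n/ at 12 leftward: 11 /s/ blocks.
From /n/ at 18 rightward: word edge.
From /n/ at 18 leftward: 17 /s/ blocks.
Targets with no active source: positions 3 4 stay [-nasal].
[+nasal] positions on the surface: 7 8 9 10 12 13 14 15 16 18.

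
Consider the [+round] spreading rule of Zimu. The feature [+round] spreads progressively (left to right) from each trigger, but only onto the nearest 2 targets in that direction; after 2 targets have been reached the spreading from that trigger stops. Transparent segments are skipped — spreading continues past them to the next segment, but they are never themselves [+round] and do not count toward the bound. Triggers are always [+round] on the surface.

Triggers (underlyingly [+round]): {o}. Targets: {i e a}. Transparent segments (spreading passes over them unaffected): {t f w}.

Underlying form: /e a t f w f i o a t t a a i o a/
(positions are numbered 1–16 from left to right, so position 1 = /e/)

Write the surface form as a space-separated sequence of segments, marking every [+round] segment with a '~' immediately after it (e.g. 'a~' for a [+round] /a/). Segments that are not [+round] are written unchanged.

From /o/ at 8 rightward: 9 /a/ → [+round]; 10 /t/ transparent; 11 /t/ transparent; 12 /a/ → [+round]; bound reached.
From /o/ at 15 rightward: 16 /a/ → [+round]; word edge.
Targets with no active source: positions 1 2 7 13 14 stay [-round].
[+round] positions on the surface: 8 9 12 15 16.

e a t f w f i o~ a~ t t a~ a i o~ a~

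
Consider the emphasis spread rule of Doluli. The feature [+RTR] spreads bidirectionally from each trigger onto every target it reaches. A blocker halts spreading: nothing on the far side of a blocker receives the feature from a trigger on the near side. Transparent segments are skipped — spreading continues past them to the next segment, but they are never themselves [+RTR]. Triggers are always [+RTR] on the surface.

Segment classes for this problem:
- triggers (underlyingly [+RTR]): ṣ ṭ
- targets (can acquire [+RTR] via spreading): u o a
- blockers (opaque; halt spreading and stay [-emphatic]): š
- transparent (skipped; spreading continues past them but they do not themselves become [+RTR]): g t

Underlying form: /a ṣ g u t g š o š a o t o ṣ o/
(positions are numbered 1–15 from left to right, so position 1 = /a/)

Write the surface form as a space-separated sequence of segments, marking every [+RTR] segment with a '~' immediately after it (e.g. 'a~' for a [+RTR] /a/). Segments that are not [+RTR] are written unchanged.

a~ ṣ~ g u~ t g š o š a~ o~ t o~ ṣ~ o~

From /ṣ/ at 2 rightward: 3 /g/ transparent; 4 /u/ → [+RTR]; 5 /t/ transparent; 6 /g/ transparent; 7 /š/ blocks.
From /ṣ/ at 2 leftward: 1 /a/ → [+RTR]; word edge.
From /ṣ/ at 14 rightward: 15 /o/ → [+RTR]; word edge.
From /ṣ/ at 14 leftward: 13 /o/ → [+RTR]; 12 /t/ transparent; 11 /o/ → [+RTR]; 10 /a/ → [+RTR]; 9 /š/ blocks.
Target with no active source: position 8 stays [-emphatic].
[+RTR] positions on the surface: 1 2 4 10 11 13 14 15.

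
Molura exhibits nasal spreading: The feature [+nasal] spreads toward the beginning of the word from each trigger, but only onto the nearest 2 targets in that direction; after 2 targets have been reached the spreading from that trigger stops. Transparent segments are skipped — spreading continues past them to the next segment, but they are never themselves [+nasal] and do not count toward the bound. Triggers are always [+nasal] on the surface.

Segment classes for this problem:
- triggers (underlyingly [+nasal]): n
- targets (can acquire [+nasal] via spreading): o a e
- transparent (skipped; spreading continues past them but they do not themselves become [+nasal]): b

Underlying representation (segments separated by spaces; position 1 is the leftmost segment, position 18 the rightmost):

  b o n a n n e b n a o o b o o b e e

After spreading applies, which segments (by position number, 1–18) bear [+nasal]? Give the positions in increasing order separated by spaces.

From /n/ at 3 leftward: 2 /o/ → [+nasal]; 1 /b/ transparent; word edge.
From /n/ at 5 leftward: 4 /a/ → [+nasal]; 3 /n/ is itself a trigger — this domain ends here.
From /n/ at 6 leftward: 5 /n/ is itself a trigger — this domain ends here.
From /n/ at 9 leftward: 8 /b/ transparent; 7 /e/ → [+nasal]; 6 /n/ is itself a trigger — this domain ends here.
Targets with no active source: positions 10 11 12 14 15 17 18 stay [-nasal].

2 3 4 5 6 7 9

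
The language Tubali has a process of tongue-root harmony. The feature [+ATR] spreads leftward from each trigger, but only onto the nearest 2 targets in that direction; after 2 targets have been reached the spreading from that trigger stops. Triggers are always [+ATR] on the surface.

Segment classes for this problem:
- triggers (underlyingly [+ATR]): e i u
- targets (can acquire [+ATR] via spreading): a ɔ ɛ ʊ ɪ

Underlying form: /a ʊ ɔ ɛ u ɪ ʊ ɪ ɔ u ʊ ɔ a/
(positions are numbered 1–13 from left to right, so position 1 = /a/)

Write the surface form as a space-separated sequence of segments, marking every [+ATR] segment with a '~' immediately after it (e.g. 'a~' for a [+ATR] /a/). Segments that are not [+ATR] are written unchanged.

a ʊ ɔ~ ɛ~ u~ ɪ ʊ ɪ~ ɔ~ u~ ʊ ɔ a

From /u/ at 5 leftward: 4 /ɛ/ → [+ATR]; 3 /ɔ/ → [+ATR]; bound reached.
From /u/ at 10 leftward: 9 /ɔ/ → [+ATR]; 8 /ɪ/ → [+ATR]; bound reached.
Targets with no active source: positions 1 2 6 7 11 12 13 stay [-ATR].
[+ATR] positions on the surface: 3 4 5 8 9 10.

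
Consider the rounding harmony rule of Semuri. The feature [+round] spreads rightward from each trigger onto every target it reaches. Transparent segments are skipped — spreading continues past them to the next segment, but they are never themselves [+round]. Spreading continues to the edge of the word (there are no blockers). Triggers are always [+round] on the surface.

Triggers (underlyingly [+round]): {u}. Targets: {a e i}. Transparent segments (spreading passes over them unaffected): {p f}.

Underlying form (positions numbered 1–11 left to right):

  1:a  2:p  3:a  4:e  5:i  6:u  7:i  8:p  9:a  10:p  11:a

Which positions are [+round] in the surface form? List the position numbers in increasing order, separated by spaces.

From /u/ at 6 rightward: 7 /i/ → [+round]; 8 /p/ transparent; 9 /a/ → [+round]; 10 /p/ transparent; 11 /a/ → [+round]; word edge.
Targets with no active source: positions 1 3 4 5 stay [-round].

6 7 9 11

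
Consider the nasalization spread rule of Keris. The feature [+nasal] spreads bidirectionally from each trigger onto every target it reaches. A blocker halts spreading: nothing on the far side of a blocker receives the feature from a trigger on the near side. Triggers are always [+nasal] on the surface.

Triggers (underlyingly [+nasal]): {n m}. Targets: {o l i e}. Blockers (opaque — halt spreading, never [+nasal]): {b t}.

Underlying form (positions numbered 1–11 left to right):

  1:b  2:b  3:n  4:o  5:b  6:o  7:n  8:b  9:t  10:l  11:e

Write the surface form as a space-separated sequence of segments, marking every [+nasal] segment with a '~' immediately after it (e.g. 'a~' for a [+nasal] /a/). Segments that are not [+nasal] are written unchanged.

b b n~ o~ b o~ n~ b t l e

From /n/ at 3 rightward: 4 /o/ → [+nasal]; 5 /b/ blocks.
From /n/ at 3 leftward: 2 /b/ blocks.
From /n/ at 7 rightward: 8 /b/ blocks.
From /n/ at 7 leftward: 6 /o/ → [+nasal]; 5 /b/ blocks.
Targets with no active source: positions 10 11 stay [-nasal].
[+nasal] positions on the surface: 3 4 6 7.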